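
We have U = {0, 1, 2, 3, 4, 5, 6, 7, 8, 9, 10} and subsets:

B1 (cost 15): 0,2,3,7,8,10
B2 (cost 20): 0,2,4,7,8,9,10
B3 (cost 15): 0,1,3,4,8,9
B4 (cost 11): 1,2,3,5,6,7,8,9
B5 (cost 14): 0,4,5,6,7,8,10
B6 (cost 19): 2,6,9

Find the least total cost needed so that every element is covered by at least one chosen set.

B4, B5 cover every element at cost 11 + 14 = 25.
Any cover uses at least 2 sets; among all covering selections none totals below 25.

25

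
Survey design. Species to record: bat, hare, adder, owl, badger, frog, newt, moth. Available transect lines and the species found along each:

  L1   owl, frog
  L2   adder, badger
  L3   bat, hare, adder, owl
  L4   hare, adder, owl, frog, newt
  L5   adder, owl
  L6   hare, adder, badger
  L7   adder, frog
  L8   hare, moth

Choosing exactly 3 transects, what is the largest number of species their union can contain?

Choosing L2, L3, L4 covers {bat, hare, adder, owl, badger, frog, newt} — 7 species.
No choice of 3 transects does better; here moth is left uncovered.

7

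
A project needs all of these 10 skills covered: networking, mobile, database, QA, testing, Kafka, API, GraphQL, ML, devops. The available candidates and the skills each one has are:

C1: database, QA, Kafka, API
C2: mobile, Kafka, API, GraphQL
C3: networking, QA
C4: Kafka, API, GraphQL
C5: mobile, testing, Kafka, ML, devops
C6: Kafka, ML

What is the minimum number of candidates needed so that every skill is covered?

4

C1, C2, C3, C5 together cover {networking, mobile, database, QA, testing, Kafka, API, GraphQL, ML, devops} — every skill.
No 3 of the 6 candidates cover everything (all 20 triples fall short), so 4 is minimum.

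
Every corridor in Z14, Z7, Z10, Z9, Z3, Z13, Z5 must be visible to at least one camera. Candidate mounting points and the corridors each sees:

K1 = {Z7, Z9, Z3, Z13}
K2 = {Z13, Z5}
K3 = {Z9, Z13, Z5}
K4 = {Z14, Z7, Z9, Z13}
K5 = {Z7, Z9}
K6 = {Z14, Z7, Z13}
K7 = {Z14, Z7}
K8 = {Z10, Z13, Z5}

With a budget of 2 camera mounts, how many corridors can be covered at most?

6

Choosing K1, K8 covers {Z7, Z10, Z9, Z3, Z13, Z5} — 6 corridors.
No choice of 2 camera mounts does better; here Z14 is left uncovered.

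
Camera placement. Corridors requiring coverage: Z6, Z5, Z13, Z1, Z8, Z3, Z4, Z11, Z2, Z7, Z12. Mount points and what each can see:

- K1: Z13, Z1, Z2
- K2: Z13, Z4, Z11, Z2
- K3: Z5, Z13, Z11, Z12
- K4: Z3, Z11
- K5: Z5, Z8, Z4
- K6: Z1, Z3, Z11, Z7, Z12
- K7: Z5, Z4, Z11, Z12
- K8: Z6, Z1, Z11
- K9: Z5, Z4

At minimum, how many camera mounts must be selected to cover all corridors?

K1, K5, K6, K8 together cover {Z6, Z5, Z13, Z1, Z8, Z3, Z4, Z11, Z2, Z7, Z12} — every corridor.
No 3 of the 9 camera mounts cover everything (all 84 triples fall short), so 4 is minimum.

4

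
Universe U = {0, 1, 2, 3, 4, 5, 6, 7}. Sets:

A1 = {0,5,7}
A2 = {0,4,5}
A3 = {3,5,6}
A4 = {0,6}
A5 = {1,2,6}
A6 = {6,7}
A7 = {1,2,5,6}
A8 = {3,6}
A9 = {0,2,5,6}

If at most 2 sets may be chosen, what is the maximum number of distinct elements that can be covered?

6

Choosing A1, A5 covers {0, 1, 2, 5, 6, 7} — 6 elements.
No choice of 2 sets does better; here 3, 4 are left uncovered.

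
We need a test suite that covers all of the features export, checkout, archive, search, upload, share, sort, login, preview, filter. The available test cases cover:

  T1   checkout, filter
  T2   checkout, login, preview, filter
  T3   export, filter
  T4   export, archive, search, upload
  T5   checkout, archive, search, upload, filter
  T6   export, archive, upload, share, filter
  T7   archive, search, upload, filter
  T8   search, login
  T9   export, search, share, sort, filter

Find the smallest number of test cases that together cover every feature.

T2, T4, T9 together cover {export, checkout, archive, search, upload, share, sort, login, preview, filter} — every feature.
No 2 of the 9 test cases cover everything (all 36 pairs fall short), so 3 is minimum.

3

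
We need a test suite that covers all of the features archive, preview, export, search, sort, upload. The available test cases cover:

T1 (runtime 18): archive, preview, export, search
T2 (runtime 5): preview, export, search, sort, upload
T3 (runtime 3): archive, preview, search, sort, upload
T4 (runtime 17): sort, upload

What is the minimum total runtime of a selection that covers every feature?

8

T2, T3 cover every feature at runtime 5 + 3 = 8.
Any cover uses at least 2 test cases; among all covering selections none totals below 8.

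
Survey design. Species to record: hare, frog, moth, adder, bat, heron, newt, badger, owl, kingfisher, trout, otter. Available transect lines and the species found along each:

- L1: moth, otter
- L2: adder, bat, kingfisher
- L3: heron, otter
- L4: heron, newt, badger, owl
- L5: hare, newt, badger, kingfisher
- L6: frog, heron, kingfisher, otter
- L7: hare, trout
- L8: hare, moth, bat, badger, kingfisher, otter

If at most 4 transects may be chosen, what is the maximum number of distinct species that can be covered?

Choosing L1, L2, L4, L7 covers {hare, moth, adder, bat, heron, newt, badger, owl, kingfisher, trout, otter} — 11 species.
No choice of 4 transects does better; here frog is left uncovered.

11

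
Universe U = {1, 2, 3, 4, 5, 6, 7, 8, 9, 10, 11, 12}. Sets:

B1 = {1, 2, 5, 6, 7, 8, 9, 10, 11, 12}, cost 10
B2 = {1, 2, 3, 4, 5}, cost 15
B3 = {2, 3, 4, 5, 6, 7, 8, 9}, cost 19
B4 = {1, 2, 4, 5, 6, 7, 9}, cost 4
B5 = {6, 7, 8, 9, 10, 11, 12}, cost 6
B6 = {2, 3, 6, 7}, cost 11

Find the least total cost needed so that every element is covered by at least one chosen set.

B2, B5 cover every element at cost 15 + 6 = 21.
Any cover uses at least 2 sets; among all covering selections none totals below 21.

21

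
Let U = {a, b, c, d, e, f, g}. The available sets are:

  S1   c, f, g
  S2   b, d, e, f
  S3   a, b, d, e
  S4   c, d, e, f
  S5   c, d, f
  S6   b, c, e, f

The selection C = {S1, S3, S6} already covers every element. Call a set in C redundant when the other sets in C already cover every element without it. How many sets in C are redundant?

Drop S1: g uncovered — not redundant.
Drop S3: a, d uncovered — not redundant.
Drop S6: the rest still cover every element — redundant.
1 redundant: S6.

1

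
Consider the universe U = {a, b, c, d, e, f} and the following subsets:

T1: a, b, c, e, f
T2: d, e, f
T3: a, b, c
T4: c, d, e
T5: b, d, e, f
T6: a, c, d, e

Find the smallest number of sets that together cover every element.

2

T1, T2 together cover {a, b, c, d, e, f} — every element.
No single set contains all 6 elements, so 2 is optimal.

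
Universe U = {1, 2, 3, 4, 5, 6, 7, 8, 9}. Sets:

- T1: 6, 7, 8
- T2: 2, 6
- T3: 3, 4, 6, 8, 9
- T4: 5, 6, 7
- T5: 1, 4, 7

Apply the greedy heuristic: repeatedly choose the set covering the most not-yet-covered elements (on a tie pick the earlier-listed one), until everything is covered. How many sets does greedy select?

4

Pick 1: T3 covers 5 new elements (3, 4, 6, 8, 9).
Pick 2: T4 covers 2 new elements (5, 7).
Pick 3: T2 covers 1 new elements (2).
Pick 4: T5 covers 1 new elements (1).
Greedy uses 4 sets.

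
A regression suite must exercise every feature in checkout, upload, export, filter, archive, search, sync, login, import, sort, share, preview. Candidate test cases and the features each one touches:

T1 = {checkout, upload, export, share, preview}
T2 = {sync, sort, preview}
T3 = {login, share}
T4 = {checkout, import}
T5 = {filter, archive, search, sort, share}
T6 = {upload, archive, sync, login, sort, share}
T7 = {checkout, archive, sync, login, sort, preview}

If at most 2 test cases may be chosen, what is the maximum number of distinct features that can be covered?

9

Choosing T1, T5 covers {checkout, upload, export, filter, archive, search, sort, share, preview} — 9 features.
No choice of 2 test cases does better; here sync, login, import are left uncovered.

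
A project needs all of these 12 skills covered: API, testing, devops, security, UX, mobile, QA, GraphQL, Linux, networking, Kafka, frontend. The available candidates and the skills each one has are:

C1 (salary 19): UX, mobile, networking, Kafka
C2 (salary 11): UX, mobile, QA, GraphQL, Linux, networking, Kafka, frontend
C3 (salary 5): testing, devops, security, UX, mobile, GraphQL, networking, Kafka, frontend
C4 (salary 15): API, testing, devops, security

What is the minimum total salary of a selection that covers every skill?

C2, C4 cover every skill at salary 11 + 15 = 26.
Any cover uses at least 2 candidates; among all covering selections none totals below 26.

26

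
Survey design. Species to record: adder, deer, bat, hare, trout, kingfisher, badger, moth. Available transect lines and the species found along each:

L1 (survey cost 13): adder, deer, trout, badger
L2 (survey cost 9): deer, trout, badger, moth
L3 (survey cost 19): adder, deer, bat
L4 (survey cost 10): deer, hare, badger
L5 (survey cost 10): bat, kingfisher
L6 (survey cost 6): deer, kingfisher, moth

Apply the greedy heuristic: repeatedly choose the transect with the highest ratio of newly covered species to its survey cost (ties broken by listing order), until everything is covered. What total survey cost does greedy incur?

Pick 1: L6 adds 3 new (deer, kingfisher, moth) at survey cost 6 (ratio 3/6).
Pick 2: L1 adds 3 new (adder, trout, badger) at survey cost 13 (ratio 3/13).
Pick 3: L4 adds 1 new (hare) at survey cost 10 (ratio 1/10).
Pick 4: L5 adds 1 new (bat) at survey cost 10 (ratio 1/10).
Greedy total survey cost: 6 + 13 + 10 + 10 = 39.

39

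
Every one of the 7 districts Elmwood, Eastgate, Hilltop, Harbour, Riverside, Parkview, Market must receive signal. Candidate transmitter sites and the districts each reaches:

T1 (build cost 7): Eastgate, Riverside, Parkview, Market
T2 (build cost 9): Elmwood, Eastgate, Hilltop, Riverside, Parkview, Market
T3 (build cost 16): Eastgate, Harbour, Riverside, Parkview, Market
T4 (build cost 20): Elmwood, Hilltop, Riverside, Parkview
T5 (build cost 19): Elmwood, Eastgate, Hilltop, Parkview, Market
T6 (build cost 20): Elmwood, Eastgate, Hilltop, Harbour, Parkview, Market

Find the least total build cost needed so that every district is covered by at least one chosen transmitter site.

25

T2, T3 cover every district at build cost 9 + 16 = 25.
Any cover uses at least 2 transmitter sites; among all covering selections none totals below 25.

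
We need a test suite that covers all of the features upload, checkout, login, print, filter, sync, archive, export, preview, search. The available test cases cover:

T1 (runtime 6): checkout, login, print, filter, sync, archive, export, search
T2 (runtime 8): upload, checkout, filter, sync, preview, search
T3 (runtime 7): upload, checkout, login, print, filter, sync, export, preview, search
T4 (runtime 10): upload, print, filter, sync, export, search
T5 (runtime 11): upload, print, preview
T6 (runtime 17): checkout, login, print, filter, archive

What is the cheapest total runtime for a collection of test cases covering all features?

T1, T3 cover every feature at runtime 6 + 7 = 13.
Any cover uses at least 2 test cases; among all covering selections none totals below 13.

13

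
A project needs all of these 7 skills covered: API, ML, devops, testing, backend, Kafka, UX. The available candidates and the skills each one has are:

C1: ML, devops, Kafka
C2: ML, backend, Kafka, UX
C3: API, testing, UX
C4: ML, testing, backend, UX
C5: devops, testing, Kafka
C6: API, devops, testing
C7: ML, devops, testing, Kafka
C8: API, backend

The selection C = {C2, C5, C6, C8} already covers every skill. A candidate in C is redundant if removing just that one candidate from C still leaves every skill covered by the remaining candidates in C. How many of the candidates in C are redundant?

3

Drop C2: ML, UX uncovered — not redundant.
Drop C5: the rest still cover every skill — redundant.
Drop C6: the rest still cover every skill — redundant.
Drop C8: the rest still cover every skill — redundant.
3 redundant: C5, C6, C8.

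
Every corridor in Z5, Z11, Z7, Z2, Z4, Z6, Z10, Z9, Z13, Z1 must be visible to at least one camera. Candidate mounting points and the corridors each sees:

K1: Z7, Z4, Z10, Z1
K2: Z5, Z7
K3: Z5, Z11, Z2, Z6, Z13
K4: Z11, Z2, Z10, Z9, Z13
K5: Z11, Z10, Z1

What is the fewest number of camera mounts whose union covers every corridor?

3

K1, K3, K4 together cover {Z5, Z11, Z7, Z2, Z4, Z6, Z10, Z9, Z13, Z1} — every corridor.
No 2 of the 5 camera mounts cover everything (all 10 pairs fall short), so 3 is minimum.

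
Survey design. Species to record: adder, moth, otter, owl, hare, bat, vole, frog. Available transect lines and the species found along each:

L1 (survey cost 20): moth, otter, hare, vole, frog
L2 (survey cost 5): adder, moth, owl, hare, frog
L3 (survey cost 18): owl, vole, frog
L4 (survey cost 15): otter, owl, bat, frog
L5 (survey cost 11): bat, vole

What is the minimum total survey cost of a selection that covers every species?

L2, L4, L5 cover every species at survey cost 5 + 15 + 11 = 31.
Any cover uses at least 3 transects; among all covering selections none totals below 31.

31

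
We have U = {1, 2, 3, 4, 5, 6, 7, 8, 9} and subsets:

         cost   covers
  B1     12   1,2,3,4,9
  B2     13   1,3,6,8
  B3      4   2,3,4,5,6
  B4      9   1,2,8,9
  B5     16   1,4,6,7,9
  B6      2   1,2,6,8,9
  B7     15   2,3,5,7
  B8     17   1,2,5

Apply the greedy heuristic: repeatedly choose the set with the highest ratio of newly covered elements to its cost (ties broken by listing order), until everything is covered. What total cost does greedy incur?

Pick 1: B6 adds 5 new (1, 2, 6, 8, 9) at cost 2 (ratio 5/2).
Pick 2: B3 adds 3 new (3, 4, 5) at cost 4 (ratio 3/4).
Pick 3: B7 adds 1 new (7) at cost 15 (ratio 1/15).
Greedy total cost: 2 + 4 + 15 = 21.

21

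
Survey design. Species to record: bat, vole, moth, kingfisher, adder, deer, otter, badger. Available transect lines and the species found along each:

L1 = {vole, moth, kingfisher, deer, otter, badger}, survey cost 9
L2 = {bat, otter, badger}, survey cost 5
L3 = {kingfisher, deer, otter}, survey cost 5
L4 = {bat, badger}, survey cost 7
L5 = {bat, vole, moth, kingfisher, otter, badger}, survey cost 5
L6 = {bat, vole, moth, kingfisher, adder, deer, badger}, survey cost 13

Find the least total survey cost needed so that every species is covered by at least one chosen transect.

L2, L6 cover every species at survey cost 5 + 13 = 18.
Any cover uses at least 2 transects; among all covering selections none totals below 18.
Greedy by coverage-per-survey cost would pick L5, L3, L6 for 23 — worse than the optimum 18.

18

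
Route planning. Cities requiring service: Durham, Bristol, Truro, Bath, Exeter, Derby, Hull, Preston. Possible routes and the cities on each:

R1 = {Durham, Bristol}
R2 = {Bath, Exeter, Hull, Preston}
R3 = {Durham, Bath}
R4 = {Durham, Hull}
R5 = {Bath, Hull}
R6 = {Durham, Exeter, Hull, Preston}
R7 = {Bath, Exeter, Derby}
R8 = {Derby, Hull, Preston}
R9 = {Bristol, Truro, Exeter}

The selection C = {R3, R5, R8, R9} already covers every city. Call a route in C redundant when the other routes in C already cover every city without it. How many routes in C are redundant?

1

Drop R3: Durham uncovered — not redundant.
Drop R5: the rest still cover every city — redundant.
Drop R8: Derby, Preston uncovered — not redundant.
Drop R9: Bristol, Truro, Exeter uncovered — not redundant.
1 redundant: R5.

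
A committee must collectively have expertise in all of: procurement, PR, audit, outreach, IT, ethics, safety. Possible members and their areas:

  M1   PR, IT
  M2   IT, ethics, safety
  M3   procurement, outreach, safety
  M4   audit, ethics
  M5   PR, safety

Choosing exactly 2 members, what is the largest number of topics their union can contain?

Choosing M1, M3 covers {procurement, PR, outreach, IT, safety} — 5 topics.
No choice of 2 members does better; here audit, ethics are left uncovered.

5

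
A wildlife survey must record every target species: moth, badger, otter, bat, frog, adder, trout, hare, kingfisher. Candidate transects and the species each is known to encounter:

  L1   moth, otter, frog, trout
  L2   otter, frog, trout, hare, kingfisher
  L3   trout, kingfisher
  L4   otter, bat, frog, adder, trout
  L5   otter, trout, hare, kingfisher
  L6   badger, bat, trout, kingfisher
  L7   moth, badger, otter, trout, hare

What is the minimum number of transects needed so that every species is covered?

3

L2, L4, L7 together cover {moth, badger, otter, bat, frog, adder, trout, hare, kingfisher} — every species.
No 2 of the 7 transects cover everything (all 21 pairs fall short), so 3 is minimum.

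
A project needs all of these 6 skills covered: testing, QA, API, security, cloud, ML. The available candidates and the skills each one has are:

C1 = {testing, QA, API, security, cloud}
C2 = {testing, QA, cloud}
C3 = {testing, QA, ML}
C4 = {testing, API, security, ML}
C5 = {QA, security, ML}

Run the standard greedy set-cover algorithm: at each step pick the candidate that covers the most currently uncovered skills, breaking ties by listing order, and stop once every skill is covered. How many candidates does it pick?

2

Pick 1: C1 covers 5 new skills (testing, QA, API, security, cloud).
Pick 2: C3 covers 1 new skills (ML).
Greedy uses 2 candidates.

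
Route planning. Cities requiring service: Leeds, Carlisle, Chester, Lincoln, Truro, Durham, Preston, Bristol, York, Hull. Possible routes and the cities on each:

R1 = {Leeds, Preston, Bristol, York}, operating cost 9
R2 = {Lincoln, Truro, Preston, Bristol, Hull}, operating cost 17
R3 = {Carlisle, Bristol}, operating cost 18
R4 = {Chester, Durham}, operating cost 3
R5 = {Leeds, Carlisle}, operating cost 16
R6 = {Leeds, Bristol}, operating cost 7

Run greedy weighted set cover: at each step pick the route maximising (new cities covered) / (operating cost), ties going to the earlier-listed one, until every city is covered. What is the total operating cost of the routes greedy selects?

45

Pick 1: R4 adds 2 new (Chester, Durham) at operating cost 3 (ratio 2/3).
Pick 2: R1 adds 4 new (Leeds, Preston, Bristol, York) at operating cost 9 (ratio 4/9).
Pick 3: R2 adds 3 new (Lincoln, Truro, Hull) at operating cost 17 (ratio 3/17).
Pick 4: R5 adds 1 new (Carlisle) at operating cost 16 (ratio 1/16).
Greedy total operating cost: 3 + 9 + 17 + 16 = 45.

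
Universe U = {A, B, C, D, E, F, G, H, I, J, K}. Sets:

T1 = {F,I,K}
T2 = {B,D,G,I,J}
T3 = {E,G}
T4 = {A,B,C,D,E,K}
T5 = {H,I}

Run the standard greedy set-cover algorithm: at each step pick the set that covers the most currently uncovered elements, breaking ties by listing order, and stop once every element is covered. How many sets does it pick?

Pick 1: T4 covers 6 new elements (A, B, C, D, E, K).
Pick 2: T2 covers 3 new elements (G, I, J).
Pick 3: T1 covers 1 new elements (F).
Pick 4: T5 covers 1 new elements (H).
Greedy uses 4 sets.

4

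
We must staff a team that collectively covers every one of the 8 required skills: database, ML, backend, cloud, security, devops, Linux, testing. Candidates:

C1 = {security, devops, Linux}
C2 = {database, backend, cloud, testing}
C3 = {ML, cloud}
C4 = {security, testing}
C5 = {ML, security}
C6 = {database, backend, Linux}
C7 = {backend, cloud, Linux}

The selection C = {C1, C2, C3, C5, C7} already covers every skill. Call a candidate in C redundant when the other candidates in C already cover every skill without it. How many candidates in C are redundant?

Drop C1: devops uncovered — not redundant.
Drop C2: database, testing uncovered — not redundant.
Drop C3: the rest still cover every skill — redundant.
Drop C5: the rest still cover every skill — redundant.
Drop C7: the rest still cover every skill — redundant.
3 redundant: C3, C5, C7.

3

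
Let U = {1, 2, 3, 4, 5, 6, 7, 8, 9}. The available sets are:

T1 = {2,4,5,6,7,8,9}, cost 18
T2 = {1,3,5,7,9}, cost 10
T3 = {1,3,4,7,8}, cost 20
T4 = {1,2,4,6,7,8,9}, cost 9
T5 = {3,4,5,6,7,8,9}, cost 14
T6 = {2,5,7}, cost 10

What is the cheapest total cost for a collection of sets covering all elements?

19

T2, T4 cover every element at cost 10 + 9 = 19.
Any cover uses at least 2 sets; among all covering selections none totals below 19.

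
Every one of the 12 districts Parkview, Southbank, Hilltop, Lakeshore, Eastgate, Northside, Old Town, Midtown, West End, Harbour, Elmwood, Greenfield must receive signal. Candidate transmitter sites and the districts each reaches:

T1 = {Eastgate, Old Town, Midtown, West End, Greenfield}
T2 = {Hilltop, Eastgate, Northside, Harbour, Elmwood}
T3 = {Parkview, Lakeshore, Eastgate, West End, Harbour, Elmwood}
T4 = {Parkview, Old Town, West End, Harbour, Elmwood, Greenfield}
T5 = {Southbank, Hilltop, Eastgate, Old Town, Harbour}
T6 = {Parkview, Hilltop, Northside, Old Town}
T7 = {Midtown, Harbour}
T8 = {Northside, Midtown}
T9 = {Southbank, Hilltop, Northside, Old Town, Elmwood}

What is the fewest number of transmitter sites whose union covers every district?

3

T1, T3, T9 together cover {Parkview, Southbank, Hilltop, Lakeshore, Eastgate, Northside, Old Town, Midtown, West End, Harbour, Elmwood, Greenfield} — every district.
No 2 of the 9 transmitter sites cover everything (all 36 pairs fall short), so 3 is minimum.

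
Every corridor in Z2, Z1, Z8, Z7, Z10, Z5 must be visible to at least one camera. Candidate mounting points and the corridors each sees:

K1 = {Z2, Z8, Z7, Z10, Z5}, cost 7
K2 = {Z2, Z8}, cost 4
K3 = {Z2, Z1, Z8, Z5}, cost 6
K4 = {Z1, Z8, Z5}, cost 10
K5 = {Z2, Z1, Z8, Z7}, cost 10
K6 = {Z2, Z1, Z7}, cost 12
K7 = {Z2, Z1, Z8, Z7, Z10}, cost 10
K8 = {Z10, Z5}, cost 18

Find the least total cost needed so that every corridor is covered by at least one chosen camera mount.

K1, K3 cover every corridor at cost 7 + 6 = 13.
Any cover uses at least 2 camera mounts; among all covering selections none totals below 13.

13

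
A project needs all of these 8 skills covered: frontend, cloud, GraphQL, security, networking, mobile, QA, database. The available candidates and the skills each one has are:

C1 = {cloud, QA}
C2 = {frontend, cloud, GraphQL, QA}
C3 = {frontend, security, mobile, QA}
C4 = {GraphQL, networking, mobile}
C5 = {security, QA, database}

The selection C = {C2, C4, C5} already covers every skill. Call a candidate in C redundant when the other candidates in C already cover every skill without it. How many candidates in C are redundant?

Drop C2: frontend, cloud uncovered — not redundant.
Drop C4: networking, mobile uncovered — not redundant.
Drop C5: security, database uncovered — not redundant.
None of the candidates in C is redundant.

0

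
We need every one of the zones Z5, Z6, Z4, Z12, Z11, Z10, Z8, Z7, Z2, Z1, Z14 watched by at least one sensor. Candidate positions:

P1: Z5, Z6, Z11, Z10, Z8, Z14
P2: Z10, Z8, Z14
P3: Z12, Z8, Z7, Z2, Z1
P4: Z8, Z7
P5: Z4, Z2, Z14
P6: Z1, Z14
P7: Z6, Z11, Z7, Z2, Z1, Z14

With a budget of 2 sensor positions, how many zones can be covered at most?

10

Choosing P1, P3 covers {Z5, Z6, Z12, Z11, Z10, Z8, Z7, Z2, Z1, Z14} — 10 zones.
No choice of 2 sensor positions does better; here Z4 is left uncovered.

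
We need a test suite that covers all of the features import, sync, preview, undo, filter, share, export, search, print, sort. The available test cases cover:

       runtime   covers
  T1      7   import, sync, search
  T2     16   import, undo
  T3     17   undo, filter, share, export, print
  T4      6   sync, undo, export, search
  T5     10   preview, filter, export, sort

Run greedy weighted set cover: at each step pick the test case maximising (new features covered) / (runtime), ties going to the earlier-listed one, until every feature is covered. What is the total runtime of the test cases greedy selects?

Pick 1: T4 adds 4 new (sync, undo, export, search) at runtime 6 (ratio 4/6).
Pick 2: T5 adds 3 new (preview, filter, sort) at runtime 10 (ratio 3/10).
Pick 3: T1 adds 1 new (import) at runtime 7 (ratio 1/7).
Pick 4: T3 adds 2 new (share, print) at runtime 17 (ratio 2/17).
Greedy total runtime: 6 + 10 + 7 + 17 = 40. (The true optimum is 34, so greedy overshoots here.)

40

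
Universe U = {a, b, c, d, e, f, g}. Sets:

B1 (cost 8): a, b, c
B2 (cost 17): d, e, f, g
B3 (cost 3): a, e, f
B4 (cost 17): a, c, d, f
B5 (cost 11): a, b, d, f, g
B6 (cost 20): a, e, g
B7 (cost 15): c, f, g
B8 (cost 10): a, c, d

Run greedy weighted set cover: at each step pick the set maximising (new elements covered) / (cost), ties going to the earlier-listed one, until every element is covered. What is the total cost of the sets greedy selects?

Pick 1: B3 adds 3 new (a, e, f) at cost 3 (ratio 3/3).
Pick 2: B5 adds 3 new (b, d, g) at cost 11 (ratio 3/11).
Pick 3: B1 adds 1 new (c) at cost 8 (ratio 1/8).
Greedy total cost: 3 + 11 + 8 = 22.

22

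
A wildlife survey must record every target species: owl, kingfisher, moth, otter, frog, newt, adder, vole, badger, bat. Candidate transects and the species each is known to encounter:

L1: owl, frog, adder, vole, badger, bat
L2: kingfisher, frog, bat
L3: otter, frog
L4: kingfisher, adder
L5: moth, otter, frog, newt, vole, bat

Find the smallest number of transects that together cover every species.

3

L1, L2, L5 together cover {owl, kingfisher, moth, otter, frog, newt, adder, vole, badger, bat} — every species.
No 2 of the 5 transects cover everything (all 10 pairs fall short), so 3 is minimum.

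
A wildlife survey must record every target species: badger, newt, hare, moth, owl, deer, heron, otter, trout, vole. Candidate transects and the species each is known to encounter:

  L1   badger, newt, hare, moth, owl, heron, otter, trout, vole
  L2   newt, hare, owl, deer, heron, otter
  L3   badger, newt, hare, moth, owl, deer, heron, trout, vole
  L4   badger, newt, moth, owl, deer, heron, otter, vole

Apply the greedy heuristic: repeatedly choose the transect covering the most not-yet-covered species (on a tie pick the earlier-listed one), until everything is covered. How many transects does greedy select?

Pick 1: L1 covers 9 new species (badger, newt, hare, moth, owl, heron, otter, trout, vole).
Pick 2: L2 covers 1 new species (deer).
Greedy uses 2 transects.

2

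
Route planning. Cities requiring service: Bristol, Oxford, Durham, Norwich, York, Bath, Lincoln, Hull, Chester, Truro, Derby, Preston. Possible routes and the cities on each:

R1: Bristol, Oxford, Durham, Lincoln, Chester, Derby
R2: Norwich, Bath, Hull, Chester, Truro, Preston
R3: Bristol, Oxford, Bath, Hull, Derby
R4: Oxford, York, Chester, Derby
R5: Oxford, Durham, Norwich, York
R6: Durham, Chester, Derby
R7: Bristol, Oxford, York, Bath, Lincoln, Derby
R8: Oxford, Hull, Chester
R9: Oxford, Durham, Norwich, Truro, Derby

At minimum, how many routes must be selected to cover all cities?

R1, R2, R4 together cover {Bristol, Oxford, Durham, Norwich, York, Bath, Lincoln, Hull, Chester, Truro, Derby, Preston} — every city.
No 2 of the 9 routes cover everything (all 36 pairs fall short), so 3 is minimum.

3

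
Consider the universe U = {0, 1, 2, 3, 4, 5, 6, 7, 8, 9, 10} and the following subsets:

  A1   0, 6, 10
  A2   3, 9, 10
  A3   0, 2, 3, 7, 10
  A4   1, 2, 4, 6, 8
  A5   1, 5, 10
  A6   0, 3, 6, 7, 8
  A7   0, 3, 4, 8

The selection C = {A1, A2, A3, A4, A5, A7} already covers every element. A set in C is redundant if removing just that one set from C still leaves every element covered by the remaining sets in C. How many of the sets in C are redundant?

Drop A1: the rest still cover every element — redundant.
Drop A2: 9 uncovered — not redundant.
Drop A3: 7 uncovered — not redundant.
Drop A4: the rest still cover every element — redundant.
Drop A5: 5 uncovered — not redundant.
Drop A7: the rest still cover every element — redundant.
3 redundant: A1, A4, A7.

3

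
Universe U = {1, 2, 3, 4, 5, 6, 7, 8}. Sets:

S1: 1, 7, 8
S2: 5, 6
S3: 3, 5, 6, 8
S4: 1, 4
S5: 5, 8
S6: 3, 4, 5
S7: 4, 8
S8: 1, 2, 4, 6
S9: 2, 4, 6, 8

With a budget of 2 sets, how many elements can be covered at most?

Choosing S3, S8 covers {1, 2, 3, 4, 5, 6, 8} — 7 elements.
No choice of 2 sets does better; here 7 is left uncovered.

7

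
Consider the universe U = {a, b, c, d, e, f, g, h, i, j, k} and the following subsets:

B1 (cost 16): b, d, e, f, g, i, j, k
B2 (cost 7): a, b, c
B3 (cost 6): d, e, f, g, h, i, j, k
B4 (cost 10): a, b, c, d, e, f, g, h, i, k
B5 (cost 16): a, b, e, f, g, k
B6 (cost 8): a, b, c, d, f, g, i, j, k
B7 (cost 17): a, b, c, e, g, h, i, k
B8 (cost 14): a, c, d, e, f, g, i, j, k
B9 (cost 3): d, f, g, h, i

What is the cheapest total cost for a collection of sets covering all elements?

13

B2, B3 cover every element at cost 7 + 6 = 13.
Any cover uses at least 2 sets; among all covering selections none totals below 13.
Greedy by coverage-per-cost would pick B9, B6, B3 for 17 — worse than the optimum 13.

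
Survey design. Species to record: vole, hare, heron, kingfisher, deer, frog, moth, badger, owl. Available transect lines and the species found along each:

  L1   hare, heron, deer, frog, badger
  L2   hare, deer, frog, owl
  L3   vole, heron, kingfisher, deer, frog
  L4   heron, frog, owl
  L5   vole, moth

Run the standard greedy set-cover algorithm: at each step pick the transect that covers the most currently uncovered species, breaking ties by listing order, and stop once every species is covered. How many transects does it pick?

4

Pick 1: L1 covers 5 new species (hare, heron, deer, frog, badger).
Pick 2: L3 covers 2 new species (vole, kingfisher).
Pick 3: L2 covers 1 new species (owl).
Pick 4: L5 covers 1 new species (moth).
Greedy uses 4 transects.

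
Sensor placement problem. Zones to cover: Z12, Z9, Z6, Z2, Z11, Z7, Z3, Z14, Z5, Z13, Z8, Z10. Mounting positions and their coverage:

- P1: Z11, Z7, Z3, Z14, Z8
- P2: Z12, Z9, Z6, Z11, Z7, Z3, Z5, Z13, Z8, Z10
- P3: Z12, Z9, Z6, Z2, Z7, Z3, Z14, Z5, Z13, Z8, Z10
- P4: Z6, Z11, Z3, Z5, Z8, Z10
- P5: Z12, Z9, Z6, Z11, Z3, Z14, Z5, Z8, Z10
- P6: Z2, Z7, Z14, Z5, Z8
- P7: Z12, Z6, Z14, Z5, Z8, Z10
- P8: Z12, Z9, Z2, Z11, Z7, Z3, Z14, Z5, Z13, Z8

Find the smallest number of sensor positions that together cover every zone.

2

P1, P3 together cover {Z12, Z9, Z6, Z2, Z11, Z7, Z3, Z14, Z5, Z13, Z8, Z10} — every zone.
No single sensor position contains all 12 zones, so 2 is optimal.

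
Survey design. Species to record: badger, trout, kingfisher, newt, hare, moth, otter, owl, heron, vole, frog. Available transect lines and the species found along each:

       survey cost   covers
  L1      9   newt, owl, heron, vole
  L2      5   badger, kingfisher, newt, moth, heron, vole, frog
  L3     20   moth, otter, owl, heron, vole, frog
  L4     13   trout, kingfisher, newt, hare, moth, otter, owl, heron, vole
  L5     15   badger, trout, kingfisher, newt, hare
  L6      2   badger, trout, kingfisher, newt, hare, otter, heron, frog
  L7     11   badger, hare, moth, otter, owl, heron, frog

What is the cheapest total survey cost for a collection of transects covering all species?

L4, L6 cover every species at survey cost 13 + 2 = 15.
Any cover uses at least 2 transects; among all covering selections none totals below 15.

15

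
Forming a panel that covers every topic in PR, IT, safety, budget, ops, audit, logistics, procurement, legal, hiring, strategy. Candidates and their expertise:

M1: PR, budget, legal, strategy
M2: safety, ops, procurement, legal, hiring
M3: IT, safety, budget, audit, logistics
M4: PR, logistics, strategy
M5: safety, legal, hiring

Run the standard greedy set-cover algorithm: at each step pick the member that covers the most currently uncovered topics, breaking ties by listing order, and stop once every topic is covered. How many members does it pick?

3

Pick 1: M2 covers 5 new topics (safety, ops, procurement, legal, hiring).
Pick 2: M3 covers 4 new topics (IT, budget, audit, logistics).
Pick 3: M1 covers 2 new topics (PR, strategy).
Greedy uses 3 members.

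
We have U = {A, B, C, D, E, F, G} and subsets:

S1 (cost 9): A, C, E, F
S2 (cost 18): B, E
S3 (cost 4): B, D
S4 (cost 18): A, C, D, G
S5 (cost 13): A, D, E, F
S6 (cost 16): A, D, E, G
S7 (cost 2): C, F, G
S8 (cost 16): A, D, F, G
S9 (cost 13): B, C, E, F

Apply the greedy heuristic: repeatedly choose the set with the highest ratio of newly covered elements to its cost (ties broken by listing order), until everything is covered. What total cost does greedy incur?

15

Pick 1: S7 adds 3 new (C, F, G) at cost 2 (ratio 3/2).
Pick 2: S3 adds 2 new (B, D) at cost 4 (ratio 2/4).
Pick 3: S1 adds 2 new (A, E) at cost 9 (ratio 2/9).
Greedy total cost: 2 + 4 + 9 = 15.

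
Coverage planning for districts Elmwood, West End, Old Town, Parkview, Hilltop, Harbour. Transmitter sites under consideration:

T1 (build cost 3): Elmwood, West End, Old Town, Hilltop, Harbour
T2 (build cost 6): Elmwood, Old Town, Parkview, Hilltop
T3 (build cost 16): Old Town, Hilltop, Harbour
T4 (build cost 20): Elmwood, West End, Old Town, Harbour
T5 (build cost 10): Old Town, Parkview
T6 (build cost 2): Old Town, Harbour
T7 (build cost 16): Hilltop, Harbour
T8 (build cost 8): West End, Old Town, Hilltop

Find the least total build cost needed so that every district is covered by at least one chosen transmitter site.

T1, T2 cover every district at build cost 3 + 6 = 9.
Any cover uses at least 2 transmitter sites; among all covering selections none totals below 9.

9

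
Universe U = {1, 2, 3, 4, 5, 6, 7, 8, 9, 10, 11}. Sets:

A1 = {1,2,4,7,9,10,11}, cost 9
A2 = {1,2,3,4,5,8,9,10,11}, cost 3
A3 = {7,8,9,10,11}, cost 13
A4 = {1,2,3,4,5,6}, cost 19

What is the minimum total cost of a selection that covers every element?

A1, A2, A4 cover every element at cost 9 + 3 + 19 = 31.
Any cover uses at least 2 sets; among all covering selections none totals below 31.

31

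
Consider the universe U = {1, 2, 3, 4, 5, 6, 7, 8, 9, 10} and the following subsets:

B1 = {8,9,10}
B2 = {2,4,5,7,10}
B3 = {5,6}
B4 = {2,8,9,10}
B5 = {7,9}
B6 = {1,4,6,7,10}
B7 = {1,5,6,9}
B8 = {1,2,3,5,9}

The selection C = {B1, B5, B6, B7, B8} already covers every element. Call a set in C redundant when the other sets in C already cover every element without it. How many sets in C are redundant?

2

Drop B1: 8 uncovered — not redundant.
Drop B5: the rest still cover every element — redundant.
Drop B6: 4 uncovered — not redundant.
Drop B7: the rest still cover every element — redundant.
Drop B8: 2, 3 uncovered — not redundant.
2 redundant: B5, B7.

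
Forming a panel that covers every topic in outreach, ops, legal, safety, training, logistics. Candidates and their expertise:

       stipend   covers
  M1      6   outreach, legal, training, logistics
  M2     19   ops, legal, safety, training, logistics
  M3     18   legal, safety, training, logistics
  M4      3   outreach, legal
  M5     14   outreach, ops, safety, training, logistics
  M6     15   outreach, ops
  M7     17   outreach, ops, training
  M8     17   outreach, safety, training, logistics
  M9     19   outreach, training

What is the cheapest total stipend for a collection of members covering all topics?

M4, M5 cover every topic at stipend 3 + 14 = 17.
Any cover uses at least 2 members; among all covering selections none totals below 17.
Greedy by coverage-per-stipend would pick M1, M5 for 20 — worse than the optimum 17.

17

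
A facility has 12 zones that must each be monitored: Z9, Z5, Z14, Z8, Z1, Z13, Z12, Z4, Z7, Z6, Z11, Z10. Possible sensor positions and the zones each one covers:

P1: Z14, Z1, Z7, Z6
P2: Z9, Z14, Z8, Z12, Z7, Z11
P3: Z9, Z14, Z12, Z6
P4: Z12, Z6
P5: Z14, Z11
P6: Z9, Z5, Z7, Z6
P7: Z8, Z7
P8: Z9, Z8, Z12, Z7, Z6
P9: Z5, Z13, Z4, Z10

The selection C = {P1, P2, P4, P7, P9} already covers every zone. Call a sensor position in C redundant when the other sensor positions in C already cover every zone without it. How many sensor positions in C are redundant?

Drop P1: Z1 uncovered — not redundant.
Drop P2: Z9, Z11 uncovered — not redundant.
Drop P4: the rest still cover every zone — redundant.
Drop P7: the rest still cover every zone — redundant.
Drop P9: Z5, Z13, Z4, Z10 uncovered — not redundant.
2 redundant: P4, P7.

2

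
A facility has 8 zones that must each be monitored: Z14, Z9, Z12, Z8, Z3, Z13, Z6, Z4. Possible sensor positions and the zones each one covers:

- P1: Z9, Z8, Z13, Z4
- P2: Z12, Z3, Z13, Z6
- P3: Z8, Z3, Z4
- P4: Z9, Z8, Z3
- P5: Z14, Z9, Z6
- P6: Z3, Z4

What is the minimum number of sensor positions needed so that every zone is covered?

P1, P2, P5 together cover {Z14, Z9, Z12, Z8, Z3, Z13, Z6, Z4} — every zone.
No 2 of the 6 sensor positions cover everything (all 15 pairs fall short), so 3 is minimum.

3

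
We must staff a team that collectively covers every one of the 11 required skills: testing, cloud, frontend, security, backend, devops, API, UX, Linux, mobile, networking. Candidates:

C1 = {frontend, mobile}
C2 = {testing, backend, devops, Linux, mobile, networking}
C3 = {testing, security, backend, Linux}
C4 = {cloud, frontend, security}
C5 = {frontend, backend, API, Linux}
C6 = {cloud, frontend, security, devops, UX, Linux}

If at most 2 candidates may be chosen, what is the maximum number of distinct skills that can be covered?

Choosing C2, C6 covers {testing, cloud, frontend, security, backend, devops, UX, Linux, mobile, networking} — 10 skills.
No choice of 2 candidates does better; here API is left uncovered.

10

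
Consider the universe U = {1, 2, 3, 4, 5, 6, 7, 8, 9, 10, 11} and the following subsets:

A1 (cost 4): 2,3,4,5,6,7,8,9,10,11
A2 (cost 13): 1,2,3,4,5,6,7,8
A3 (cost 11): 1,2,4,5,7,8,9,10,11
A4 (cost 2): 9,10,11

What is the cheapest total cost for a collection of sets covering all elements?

A1, A3 cover every element at cost 4 + 11 = 15.
Any cover uses at least 2 sets; among all covering selections none totals below 15.

15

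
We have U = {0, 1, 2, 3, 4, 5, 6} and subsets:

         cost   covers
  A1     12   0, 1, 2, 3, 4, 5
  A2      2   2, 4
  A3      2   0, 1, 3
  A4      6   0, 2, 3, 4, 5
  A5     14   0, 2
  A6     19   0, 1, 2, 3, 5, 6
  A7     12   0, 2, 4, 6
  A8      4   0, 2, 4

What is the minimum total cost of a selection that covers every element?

20

A3, A4, A7 cover every element at cost 2 + 6 + 12 = 20.
Any cover uses at least 2 sets; among all covering selections none totals below 20.
Greedy by coverage-per-cost would pick A3, A2, A4, A7 for 22 — worse than the optimum 20.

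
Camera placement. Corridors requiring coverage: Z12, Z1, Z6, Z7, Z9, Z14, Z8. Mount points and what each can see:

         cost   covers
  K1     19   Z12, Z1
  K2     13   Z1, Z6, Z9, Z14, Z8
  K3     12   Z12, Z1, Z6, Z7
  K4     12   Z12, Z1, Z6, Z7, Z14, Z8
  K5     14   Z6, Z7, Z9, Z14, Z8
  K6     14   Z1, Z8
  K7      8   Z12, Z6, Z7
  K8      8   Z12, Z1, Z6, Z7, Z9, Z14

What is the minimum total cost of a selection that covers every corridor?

K4, K8 cover every corridor at cost 12 + 8 = 20.
Any cover uses at least 2 camera mounts; among all covering selections none totals below 20.

20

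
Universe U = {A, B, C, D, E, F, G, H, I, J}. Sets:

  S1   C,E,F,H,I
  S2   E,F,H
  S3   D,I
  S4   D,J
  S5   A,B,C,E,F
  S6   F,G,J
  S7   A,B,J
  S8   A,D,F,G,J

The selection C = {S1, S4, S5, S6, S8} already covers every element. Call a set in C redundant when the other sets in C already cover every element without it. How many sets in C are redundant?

Drop S1: H, I uncovered — not redundant.
Drop S4: the rest still cover every element — redundant.
Drop S5: B uncovered — not redundant.
Drop S6: the rest still cover every element — redundant.
Drop S8: the rest still cover every element — redundant.
3 redundant: S4, S6, S8.

3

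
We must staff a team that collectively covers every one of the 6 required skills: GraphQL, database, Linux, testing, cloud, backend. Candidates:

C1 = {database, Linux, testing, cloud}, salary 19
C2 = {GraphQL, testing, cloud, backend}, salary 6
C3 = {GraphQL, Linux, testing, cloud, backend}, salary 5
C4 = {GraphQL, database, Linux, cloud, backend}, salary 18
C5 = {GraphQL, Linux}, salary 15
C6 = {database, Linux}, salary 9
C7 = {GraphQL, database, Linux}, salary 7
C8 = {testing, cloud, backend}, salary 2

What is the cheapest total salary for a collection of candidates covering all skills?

C7, C8 cover every skill at salary 7 + 2 = 9.
Any cover uses at least 2 candidates; among all covering selections none totals below 9.

9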